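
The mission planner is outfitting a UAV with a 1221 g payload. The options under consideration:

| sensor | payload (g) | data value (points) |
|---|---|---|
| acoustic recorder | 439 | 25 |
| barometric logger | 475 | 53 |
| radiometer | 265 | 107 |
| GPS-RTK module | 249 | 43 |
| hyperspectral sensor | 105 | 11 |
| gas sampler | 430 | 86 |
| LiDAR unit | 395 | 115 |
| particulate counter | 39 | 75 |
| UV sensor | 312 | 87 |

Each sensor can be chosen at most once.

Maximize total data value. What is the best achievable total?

395

By data value per g: particulate counter 1.92, radiometer 0.40, LiDAR unit 0.29, UV sensor 0.28 lead.
Taking radiometer + hyperspectral sensor + LiDAR unit + particulate counter + UV sensor: 1116 g used, 395 in data value.
The closest alternative, radiometer + LiDAR unit + particulate counter + UV sensor, reaches only 384.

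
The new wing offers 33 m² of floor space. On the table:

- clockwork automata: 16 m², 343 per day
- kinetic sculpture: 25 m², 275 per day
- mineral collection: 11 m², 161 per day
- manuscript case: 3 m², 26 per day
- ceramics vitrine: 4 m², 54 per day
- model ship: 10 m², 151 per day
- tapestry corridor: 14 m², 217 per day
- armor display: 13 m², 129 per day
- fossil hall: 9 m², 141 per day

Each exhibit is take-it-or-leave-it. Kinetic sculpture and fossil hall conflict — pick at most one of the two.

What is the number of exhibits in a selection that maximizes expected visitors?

3

Optimal total is 586.
For example clockwork automata + manuscript case + tapestry corridor achieves it, using 33 m².
Any selection reaching 586 contains exactly 3 exhibits.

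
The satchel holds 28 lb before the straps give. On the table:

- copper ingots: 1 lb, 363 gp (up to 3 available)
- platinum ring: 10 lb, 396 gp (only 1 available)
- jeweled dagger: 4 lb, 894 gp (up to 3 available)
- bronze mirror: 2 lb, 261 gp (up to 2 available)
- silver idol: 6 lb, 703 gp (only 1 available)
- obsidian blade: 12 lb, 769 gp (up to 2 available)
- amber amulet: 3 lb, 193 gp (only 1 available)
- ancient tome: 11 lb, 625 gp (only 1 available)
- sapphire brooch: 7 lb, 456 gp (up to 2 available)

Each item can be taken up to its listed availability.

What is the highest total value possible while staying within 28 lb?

5189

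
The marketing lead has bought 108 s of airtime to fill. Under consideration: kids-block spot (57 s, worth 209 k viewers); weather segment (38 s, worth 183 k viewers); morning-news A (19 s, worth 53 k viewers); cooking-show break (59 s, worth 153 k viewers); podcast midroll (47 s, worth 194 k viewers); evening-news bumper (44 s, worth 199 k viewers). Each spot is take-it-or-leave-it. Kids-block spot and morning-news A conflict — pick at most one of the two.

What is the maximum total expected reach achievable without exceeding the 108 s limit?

Ranking by ratio (expected reach/s): weather segment 4.82, evening-news bumper 4.52, podcast midroll 4.13.
Weather segment + morning-news A + evening-news bumper uses 101 of the 108 s and totals 435.

435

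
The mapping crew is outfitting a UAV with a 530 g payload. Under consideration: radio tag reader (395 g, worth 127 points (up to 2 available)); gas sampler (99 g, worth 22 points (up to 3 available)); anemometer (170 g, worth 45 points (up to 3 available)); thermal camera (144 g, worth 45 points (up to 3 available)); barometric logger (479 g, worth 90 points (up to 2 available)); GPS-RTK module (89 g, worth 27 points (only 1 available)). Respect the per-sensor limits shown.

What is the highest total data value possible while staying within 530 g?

162

Density check — radio tag reader 0.32, thermal camera 0.31, GPS-RTK module 0.30 are the best per g.
Greedy by ratio would take radio tag reader + GPS-RTK module: 484 g used, total 154.
The 395 g tied up in radio tag reader is better spent on 3×thermal camera — total rises to 162 (521 g).
Every other selection either busts 530 g or exceeds an availability limit or fails to beat 162.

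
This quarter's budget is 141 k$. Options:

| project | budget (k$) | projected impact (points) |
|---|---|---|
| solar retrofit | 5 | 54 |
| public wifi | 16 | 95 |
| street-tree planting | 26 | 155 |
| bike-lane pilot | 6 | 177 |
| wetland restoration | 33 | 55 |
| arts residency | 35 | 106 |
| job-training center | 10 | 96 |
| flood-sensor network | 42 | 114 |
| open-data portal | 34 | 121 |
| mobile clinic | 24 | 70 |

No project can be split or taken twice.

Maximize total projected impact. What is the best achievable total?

A density-first pass picks solar retrofit + public wifi + street-tree planting + bike-lane pilot + arts residency + job-training center + open-data portal — 804 at 132 k$.
The 35 k$ tied up in arts residency is better spent on flood-sensor network — total rises to 812 (139 k$).

812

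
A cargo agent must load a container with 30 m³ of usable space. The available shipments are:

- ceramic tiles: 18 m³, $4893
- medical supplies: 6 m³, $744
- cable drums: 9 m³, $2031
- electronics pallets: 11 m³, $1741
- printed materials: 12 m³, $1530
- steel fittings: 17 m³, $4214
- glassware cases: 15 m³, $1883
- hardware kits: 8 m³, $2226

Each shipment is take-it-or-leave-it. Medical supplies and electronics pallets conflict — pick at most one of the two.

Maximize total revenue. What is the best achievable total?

The ratio ordering already packs tightly: ceramic tiles + hardware kits, 26 m³, 7119.
Next best is ceramic tiles + cable drums at 6924 (27 m³) — short by 195.

7119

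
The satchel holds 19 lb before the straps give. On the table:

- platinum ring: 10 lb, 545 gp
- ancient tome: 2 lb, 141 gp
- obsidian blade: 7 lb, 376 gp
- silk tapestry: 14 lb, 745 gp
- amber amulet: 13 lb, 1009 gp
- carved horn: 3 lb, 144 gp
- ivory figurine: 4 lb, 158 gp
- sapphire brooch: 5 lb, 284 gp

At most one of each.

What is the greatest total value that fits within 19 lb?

By value per lb: amber amulet 77.62, ancient tome 70.50, sapphire brooch 56.80 lead.
A density-first pass picks ancient tome + amber amulet + carved horn — 1294 at 18 lb.
Replace carved horn with ivory figurine: the trade gains 14 net, giving 1308 at 19 lb.

1308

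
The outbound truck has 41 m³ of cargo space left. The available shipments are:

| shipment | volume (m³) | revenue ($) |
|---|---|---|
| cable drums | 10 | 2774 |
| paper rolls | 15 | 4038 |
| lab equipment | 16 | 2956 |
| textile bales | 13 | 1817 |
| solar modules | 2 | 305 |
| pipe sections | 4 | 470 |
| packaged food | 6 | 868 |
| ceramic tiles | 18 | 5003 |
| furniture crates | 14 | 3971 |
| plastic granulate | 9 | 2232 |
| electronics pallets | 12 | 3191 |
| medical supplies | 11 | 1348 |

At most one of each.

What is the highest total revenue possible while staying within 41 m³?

11206

Ceramic tiles + furniture crates + plastic granulate uses 41 of the 41 m³ and totals 11206.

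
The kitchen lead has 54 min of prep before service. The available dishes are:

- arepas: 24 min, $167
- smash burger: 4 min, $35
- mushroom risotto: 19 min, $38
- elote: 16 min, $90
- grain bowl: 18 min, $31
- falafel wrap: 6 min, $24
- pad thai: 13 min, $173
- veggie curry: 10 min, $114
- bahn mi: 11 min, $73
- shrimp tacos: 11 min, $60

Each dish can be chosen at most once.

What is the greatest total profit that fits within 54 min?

489

Arepas + smash burger + pad thai + veggie curry uses 51 of the 54 min and totals 489.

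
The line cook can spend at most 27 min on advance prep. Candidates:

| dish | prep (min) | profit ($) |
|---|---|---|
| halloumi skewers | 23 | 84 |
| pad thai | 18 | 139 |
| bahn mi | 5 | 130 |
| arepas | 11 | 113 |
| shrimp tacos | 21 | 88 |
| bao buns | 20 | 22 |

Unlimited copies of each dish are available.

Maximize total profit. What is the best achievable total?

The ratio ordering already packs tightly: 5×bahn mi, 25 min, 650.
The spare 2 min is too small for any remaining dish, and no exchange beats 650.

650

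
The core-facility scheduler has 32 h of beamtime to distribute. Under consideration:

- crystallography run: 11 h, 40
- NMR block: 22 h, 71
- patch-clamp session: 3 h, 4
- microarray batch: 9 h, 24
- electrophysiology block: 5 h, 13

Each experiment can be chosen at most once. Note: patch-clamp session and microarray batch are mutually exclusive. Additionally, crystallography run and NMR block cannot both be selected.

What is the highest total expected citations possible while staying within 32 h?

NMR block + microarray batch uses 31 of the 32 h and totals 95.
Next best is NMR block + patch-clamp session + electrophysiology block at 88 (30 h) — short by 7.

95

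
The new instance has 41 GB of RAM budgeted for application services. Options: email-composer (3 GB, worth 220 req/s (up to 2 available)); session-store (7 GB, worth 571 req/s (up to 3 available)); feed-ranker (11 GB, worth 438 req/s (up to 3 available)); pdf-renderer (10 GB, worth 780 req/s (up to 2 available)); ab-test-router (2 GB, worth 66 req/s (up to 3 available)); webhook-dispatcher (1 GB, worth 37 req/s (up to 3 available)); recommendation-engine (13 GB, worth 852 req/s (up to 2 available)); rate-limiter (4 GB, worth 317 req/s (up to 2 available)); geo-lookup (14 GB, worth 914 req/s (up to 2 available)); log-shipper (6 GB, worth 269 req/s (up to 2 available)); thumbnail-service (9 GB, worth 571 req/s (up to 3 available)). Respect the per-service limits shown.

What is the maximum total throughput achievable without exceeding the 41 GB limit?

Taking the top-ratio services first gives 3×session-store + pdf-renderer + 2×webhook-dispatcher + 2×rate-limiter for 3201 (41 GB).
The 10 GB tied up in 2×webhook-dispatcher and 2×rate-limiter is better spent on pdf-renderer — total rises to 3273 (41 GB).
Nothing else within 41 GB beats 3273.

3273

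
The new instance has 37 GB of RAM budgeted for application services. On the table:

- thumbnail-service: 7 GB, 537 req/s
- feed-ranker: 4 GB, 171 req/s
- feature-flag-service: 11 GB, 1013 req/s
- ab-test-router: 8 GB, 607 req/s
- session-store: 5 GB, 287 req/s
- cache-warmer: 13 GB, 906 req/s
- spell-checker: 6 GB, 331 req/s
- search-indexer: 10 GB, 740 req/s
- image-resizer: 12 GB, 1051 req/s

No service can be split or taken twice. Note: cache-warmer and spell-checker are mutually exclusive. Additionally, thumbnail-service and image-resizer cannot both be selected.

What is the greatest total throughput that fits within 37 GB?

Feature-flag-service + ab-test-router + spell-checker + image-resizer uses 37 of the 37 GB and totals 3002.

3002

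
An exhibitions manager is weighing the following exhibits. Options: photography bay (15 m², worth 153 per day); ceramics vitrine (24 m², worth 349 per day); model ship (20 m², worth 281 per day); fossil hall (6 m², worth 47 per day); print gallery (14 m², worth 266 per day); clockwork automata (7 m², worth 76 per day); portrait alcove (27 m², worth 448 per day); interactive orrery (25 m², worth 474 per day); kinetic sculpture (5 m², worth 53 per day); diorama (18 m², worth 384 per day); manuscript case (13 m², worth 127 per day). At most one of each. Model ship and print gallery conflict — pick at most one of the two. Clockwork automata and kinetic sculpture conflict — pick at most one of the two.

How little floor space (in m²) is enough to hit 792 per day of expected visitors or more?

43

Need the lightest bundle worth ≥ 792.
Taking interactive orrery + diorama gives 858 (≥ 792) for 43 m².
No combination under 43 m² hits 792.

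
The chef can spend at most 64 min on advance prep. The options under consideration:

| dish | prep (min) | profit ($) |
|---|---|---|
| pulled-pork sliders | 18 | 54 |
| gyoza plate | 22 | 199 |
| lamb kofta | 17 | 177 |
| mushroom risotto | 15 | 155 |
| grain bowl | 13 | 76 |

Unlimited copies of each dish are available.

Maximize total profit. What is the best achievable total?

664

A density-first pass picks 3×lamb kofta + grain bowl — 607 at 64 min.
Dropping lamb kofta and grain bowl frees 30 min; slotting in 2×mushroom risotto (30 min) lifts the total to 664 at 64 min.
Every other selection either busts 64 min or fails to beat 664.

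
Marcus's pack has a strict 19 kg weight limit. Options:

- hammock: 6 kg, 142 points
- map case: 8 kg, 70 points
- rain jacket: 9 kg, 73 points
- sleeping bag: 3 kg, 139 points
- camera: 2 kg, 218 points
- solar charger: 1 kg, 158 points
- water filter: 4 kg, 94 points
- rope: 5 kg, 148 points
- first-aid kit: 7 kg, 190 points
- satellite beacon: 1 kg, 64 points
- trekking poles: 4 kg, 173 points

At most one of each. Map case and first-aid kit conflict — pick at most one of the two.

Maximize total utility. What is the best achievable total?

942

The ratio heuristic lands on sleeping bag + camera + solar charger + rope + satellite beacon + trekking poles (900) but leaves 3 kg idle.
Dropping rope frees 5 kg; slotting in first-aid kit (7 kg) lifts the total to 942 at 18 kg.
The closest alternative, sleeping bag + camera + solar charger + water filter + rope + trekking poles, reaches only 930.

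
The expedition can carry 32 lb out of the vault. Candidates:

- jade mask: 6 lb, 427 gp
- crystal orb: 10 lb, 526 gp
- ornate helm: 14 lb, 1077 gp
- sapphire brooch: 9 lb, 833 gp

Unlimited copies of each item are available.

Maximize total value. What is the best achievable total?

Ranking by ratio (value/lb): sapphire brooch 92.56, ornate helm 76.93, jade mask 71.17, crystal orb 52.60.
Greedy by ratio would take 3×sapphire brooch: 27 lb used, total 2499.
Dropping sapphire brooch frees 9 lb; slotting in ornate helm (14 lb) lifts the total to 2743 at 32 lb.
Nothing else within 32 lb beats 2743.

2743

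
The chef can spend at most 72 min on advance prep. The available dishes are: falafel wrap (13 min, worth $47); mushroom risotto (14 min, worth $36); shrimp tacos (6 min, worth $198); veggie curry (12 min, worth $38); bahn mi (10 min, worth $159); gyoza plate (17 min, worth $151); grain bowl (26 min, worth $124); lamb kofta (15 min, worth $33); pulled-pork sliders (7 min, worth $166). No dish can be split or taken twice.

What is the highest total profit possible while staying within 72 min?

798

Best packing: shrimp tacos + bahn mi + gyoza plate + grain bowl + pulled-pork sliders — 66 min, 798 total.
Every other selection either busts 72 min or fails to beat 798.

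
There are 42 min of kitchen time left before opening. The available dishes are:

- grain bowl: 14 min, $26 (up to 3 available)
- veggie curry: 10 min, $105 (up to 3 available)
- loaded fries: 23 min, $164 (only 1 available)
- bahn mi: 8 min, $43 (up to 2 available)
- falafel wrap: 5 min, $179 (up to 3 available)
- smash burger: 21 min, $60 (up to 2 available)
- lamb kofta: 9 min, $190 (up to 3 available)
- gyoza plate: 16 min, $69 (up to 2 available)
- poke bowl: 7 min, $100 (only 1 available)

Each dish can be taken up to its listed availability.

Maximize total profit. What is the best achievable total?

The ratio ordering already packs tightly: 3×falafel wrap + 3×lamb kofta, 42 min, 1107.

1107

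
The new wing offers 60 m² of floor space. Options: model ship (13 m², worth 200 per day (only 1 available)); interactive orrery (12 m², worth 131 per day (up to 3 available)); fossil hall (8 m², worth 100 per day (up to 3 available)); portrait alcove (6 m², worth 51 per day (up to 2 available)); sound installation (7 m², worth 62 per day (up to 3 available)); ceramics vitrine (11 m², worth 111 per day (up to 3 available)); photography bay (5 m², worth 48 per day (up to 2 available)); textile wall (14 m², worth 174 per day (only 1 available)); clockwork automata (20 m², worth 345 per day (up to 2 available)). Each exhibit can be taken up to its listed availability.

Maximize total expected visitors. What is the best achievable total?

By expected visitors per m²: clockwork automata 17.25, model ship 15.38, fossil hall 12.50, textile wall 12.43 lead.
Taking the top-ratio exhibits first gives model ship + photography bay + 2×clockwork automata for 938 (58 m²).
The 5 m² tied up in photography bay is better spent on sound installation — total rises to 952 (60 m²).
Every other selection either busts 60 m² or exceeds an availability limit or fails to beat 952.

952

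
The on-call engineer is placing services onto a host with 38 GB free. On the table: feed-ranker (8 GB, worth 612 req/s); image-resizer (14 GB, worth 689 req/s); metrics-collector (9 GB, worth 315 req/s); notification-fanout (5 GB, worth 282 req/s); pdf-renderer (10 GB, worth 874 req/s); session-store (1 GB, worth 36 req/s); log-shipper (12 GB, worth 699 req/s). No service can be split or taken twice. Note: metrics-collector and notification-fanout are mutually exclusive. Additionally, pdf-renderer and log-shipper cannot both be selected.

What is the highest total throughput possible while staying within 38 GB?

2493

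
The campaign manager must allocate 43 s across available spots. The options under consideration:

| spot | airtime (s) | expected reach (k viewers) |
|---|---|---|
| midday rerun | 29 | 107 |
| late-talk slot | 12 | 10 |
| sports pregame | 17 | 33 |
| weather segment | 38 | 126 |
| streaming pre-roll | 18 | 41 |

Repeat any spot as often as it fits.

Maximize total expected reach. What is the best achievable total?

Taking the top-ratio spots first gives midday rerun + late-talk slot for 117 (41 s).
Dropping midday rerun and late-talk slot frees 41 s; slotting in weather segment (38 s) lifts the total to 126 at 38 s.

126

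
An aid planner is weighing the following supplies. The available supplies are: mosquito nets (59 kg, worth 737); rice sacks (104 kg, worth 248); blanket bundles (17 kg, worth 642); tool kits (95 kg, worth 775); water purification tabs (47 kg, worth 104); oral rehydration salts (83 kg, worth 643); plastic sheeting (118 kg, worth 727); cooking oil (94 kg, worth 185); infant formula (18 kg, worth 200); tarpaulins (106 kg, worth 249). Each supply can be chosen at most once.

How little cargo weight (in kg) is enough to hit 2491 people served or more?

Look for the lowest-cargo combination reaching 2491.
mosquito nets + blanket bundles + tool kits + oral rehydration salts: 2797 people served at 254 kg.
No combination under 254 kg hits 2491.

254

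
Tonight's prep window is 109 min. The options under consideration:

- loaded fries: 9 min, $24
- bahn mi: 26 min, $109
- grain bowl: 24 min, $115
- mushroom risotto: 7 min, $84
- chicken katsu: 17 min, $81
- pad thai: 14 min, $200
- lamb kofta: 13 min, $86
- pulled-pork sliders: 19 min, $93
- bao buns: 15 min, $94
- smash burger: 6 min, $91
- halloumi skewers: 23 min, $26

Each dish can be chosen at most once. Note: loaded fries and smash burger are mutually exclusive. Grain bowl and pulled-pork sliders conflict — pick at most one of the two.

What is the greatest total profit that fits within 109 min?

Bahn mi + grain bowl + mushroom risotto + pad thai + lamb kofta + bao buns + smash burger uses 105 of the 109 min and totals 779.
An exhaustive check of the 2048 subsets confirms 779.

779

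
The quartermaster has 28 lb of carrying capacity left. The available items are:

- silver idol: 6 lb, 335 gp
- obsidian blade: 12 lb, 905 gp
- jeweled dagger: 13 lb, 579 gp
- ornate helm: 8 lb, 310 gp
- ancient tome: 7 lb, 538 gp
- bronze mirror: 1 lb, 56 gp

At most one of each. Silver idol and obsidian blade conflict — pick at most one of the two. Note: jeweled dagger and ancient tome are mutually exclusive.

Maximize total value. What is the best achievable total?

1809

Best packing: obsidian blade + ornate helm + ancient tome + bronze mirror — 28 lb, 1809 total.
Next best is obsidian blade + ornate helm + ancient tome at 1753 (27 lb) — short by 56.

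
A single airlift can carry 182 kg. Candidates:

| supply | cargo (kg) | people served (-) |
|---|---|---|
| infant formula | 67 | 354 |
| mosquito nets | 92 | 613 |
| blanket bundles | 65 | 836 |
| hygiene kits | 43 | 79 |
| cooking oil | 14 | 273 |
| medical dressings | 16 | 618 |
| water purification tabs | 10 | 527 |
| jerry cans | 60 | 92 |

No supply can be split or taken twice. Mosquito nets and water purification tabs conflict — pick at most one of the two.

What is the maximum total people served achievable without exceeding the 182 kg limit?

2608

Infant formula + blanket bundles + cooking oil + medical dressings + water purification tabs uses 172 of the 182 kg and totals 2608.
The closest alternative, blanket bundles + cooking oil + medical dressings + water purification tabs + jerry cans, reaches only 2346.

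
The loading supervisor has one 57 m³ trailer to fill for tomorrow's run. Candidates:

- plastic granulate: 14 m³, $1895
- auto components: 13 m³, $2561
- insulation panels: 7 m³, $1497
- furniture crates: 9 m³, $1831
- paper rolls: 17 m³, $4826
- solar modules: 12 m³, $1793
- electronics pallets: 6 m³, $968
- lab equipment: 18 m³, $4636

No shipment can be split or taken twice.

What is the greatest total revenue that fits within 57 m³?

Ranking by ratio (revenue/m³): paper rolls 283.88, lab equipment 257.56, insulation panels 213.86, furniture crates 203.44.
Taking the top-ratio shipments first gives insulation panels + furniture crates + paper rolls + electronics pallets + lab equipment for 13758 (57 m³).
Dropping insulation panels and electronics pallets frees 13 m³; slotting in auto components (13 m³) lifts the total to 13854 at 57 m³.
Nothing else within 57 m³ beats 13854.

13854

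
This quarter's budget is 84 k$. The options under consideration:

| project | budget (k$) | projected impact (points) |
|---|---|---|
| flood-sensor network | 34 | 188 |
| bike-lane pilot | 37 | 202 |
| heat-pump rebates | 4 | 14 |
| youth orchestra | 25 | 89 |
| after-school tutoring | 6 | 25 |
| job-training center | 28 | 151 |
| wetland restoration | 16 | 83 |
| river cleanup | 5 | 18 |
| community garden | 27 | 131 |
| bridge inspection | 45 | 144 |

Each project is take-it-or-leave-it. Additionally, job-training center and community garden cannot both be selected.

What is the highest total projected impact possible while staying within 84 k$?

447

Greedy by ratio would take flood-sensor network + bike-lane pilot + after-school tutoring + river cleanup: 82 k$ used, total 433.
Replace bike-lane pilot and river cleanup with job-training center + wetland restoration: the trade gains 14 net, giving 447 at 84 k$.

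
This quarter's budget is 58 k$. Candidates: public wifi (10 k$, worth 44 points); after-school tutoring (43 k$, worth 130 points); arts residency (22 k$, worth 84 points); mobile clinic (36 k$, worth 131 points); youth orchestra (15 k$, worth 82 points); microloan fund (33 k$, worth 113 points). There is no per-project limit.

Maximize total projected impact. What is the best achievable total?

290

Public wifi + 3×youth orchestra uses 55 of the 58 k$ and totals 290.
No other feasible combination exceeds 290.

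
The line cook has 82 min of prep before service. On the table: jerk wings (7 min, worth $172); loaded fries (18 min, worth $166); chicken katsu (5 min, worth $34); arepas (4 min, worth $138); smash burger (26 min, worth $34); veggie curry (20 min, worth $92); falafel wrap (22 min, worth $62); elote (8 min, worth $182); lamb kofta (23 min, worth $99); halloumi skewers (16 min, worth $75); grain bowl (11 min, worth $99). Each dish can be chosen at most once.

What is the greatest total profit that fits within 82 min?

By profit per min: arepas 34.50, jerk wings 24.57, elote 22.75 lead.
Greedy by ratio would take jerk wings + loaded fries + chicken katsu + arepas + elote + halloumi skewers + grain bowl: 69 min used, total 866.
The 16 min tied up in halloumi skewers is better spent on lamb kofta — total rises to 890 (76 min).
The spare 6 min is too small for any remaining dish, and no exchange beats 890.

890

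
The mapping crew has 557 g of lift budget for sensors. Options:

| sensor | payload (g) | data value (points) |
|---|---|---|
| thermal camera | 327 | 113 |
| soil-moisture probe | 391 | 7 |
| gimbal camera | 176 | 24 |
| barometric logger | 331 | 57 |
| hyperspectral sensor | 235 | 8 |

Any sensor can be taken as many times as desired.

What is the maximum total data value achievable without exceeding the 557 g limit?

137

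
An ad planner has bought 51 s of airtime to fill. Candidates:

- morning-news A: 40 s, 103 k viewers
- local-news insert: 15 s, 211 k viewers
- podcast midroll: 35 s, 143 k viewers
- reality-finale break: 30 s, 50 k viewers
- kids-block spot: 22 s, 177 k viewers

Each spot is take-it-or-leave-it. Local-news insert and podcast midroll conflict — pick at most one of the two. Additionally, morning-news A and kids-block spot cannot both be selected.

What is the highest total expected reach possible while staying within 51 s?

Taking local-news insert + kids-block spot: 37 s used, 388 in expected reach.
Runner-up local-news insert + reality-finale break tops out at 261.

388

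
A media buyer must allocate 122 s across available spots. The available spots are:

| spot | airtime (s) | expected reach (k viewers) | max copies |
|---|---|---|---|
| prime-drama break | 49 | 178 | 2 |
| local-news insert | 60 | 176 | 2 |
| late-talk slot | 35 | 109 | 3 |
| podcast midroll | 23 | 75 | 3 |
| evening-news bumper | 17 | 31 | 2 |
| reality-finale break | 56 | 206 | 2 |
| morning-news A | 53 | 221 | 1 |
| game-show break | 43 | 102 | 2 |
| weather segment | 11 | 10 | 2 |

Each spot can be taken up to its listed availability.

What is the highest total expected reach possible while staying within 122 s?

446

By expected reach per s: morning-news A 4.17, reality-finale break 3.68, prime-drama break 3.63 lead.
Greedy by ratio would take reality-finale break + morning-news A + weather segment: 120 s used, total 437.
The 67 s tied up in reality-finale break and weather segment is better spent on 3×podcast midroll — total rises to 446 (122 s).
Every other selection either busts 122 s or exceeds an availability limit or fails to beat 446.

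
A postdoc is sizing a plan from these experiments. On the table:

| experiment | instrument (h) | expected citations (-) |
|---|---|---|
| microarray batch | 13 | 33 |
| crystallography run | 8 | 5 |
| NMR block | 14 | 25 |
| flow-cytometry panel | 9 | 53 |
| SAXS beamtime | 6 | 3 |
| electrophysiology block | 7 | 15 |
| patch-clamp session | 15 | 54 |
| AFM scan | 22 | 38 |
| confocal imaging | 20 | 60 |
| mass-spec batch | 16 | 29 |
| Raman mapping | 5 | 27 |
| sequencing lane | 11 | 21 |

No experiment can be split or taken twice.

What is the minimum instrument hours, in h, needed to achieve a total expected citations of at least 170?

47

Need the lightest bundle worth ≥ 170.
Taking microarray batch + flow-cytometry panel + confocal imaging + Raman mapping gives 173 (≥ 170) for 47 h.
No combination under 47 h hits 170.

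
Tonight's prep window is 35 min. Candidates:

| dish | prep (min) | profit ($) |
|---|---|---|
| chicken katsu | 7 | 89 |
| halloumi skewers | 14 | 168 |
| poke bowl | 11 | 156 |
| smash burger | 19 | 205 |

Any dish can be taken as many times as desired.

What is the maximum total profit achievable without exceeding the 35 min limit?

468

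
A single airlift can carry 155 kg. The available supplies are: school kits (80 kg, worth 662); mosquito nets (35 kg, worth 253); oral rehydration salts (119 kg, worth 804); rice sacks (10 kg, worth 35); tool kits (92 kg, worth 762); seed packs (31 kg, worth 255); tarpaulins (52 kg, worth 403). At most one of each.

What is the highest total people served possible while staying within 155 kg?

1200

By people served per kg: tool kits 8.28, school kits 8.28, seed packs 8.23, tarpaulins 7.75 lead.
A density-first pass picks rice sacks + tool kits + seed packs — 1052 at 133 kg.
Replace seed packs with tarpaulins: the trade gains 148 net, giving 1200 at 154 kg.
Runner-up school kits + mosquito nets + seed packs tops out at 1170.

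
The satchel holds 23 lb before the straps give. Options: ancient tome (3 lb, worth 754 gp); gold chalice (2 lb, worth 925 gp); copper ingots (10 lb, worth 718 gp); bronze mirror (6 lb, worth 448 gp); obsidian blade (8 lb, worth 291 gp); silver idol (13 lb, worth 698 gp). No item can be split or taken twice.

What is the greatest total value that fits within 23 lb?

2845

Ranking by ratio (value/lb): gold chalice 462.50, ancient tome 251.33, bronze mirror 74.67.
Taking ancient tome + gold chalice + copper ingots + bronze mirror: 21 lb used, 2845 in value.
Every other selection either busts 23 lb or fails to beat 2845.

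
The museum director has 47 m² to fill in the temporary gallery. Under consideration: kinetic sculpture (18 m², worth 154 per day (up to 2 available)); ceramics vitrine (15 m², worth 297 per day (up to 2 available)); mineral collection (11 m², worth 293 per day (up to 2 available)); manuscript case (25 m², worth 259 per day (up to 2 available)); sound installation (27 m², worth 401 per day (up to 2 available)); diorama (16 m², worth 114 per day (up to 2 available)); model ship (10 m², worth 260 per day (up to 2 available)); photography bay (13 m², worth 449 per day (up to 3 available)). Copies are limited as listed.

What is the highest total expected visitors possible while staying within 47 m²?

1451

By expected visitors per m²: photography bay 34.54, mineral collection 26.64, model ship 26.00 lead.
Taking the top-ratio exhibits first gives 3×photography bay for 1347 (39 m²).
Replace photography bay with mineral collection + model ship: the trade gains 104 net, giving 1451 at 47 m².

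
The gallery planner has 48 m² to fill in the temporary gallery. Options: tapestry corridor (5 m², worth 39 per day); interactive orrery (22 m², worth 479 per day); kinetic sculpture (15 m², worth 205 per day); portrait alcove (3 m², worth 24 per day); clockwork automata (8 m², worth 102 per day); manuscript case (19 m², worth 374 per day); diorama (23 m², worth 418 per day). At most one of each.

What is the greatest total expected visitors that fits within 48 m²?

921

The ratio heuristic lands on interactive orrery + portrait alcove + manuscript case (877) but leaves 4 m² idle.
Replace manuscript case with diorama: the trade gains 44 net, giving 921 at 48 m².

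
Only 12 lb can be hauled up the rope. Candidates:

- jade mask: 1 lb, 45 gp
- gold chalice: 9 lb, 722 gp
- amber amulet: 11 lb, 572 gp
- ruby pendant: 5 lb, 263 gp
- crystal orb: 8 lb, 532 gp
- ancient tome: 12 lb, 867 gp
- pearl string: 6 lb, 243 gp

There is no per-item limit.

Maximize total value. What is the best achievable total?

A density-first pass picks 3×jade mask + gold chalice — 857 at 12 lb.
The 12 lb tied up in 3×jade mask and gold chalice is better spent on ancient tome — total rises to 867 (12 lb).
That's the maximum — no swap from here does better than 867.

867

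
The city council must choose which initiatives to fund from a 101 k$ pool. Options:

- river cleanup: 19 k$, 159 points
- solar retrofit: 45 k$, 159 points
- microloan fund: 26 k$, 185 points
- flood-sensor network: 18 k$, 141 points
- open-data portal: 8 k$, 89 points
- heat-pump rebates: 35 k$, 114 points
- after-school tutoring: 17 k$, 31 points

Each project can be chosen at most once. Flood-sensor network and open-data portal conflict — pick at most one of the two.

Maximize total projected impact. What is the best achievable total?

Best packing: river cleanup + microloan fund + flood-sensor network + heat-pump rebates — 98 k$, 599 total.
The closest alternative, river cleanup + solar retrofit + microloan fund + open-data portal, reaches only 592.

599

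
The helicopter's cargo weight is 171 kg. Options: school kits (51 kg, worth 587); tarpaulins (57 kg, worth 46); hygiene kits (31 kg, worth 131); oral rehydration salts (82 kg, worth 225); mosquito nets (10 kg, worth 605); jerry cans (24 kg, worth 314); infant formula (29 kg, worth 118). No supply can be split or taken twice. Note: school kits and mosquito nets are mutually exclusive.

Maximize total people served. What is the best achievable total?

1275

Taking hygiene kits + oral rehydration salts + mosquito nets + jerry cans: 147 kg used, 1275 in people served.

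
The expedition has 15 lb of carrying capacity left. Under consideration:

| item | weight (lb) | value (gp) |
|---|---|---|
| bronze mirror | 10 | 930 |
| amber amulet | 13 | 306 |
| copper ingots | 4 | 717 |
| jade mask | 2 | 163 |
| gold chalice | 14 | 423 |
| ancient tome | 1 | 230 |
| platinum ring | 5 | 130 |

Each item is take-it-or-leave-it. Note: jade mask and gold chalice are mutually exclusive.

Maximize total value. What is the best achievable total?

The ratio ordering already packs tightly: bronze mirror + copper ingots + ancient tome, 15 lb, 1877.
Next best is bronze mirror + copper ingots at 1647 (14 lb) — short by 230.

1877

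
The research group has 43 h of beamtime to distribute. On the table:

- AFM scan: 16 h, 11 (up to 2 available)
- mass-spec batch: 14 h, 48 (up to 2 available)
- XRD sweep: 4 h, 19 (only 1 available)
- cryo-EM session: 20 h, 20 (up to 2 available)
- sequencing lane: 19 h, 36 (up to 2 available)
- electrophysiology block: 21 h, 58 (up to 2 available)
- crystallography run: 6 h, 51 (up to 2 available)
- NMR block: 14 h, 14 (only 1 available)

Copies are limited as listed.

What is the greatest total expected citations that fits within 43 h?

Density check — crystallography run 8.50, XRD sweep 4.75, mass-spec batch 3.43, electrophysiology block 2.76 are the best per h.
The ratio heuristic lands on mass-spec batch + XRD sweep + 2×crystallography run (169) but leaves 13 h idle.
The 4 h tied up in XRD sweep is better spent on mass-spec batch — total rises to 198 (40 h).
No other feasible combination exceeds 198.

198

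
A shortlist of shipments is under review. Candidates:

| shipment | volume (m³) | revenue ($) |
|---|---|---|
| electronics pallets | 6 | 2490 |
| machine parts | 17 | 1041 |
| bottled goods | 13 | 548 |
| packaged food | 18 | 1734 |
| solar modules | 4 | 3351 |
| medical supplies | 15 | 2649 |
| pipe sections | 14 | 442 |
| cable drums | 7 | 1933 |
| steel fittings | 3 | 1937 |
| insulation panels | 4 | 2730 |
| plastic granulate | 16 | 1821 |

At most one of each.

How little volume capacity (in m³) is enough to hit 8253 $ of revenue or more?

Minimise m³ subject to total revenue ≥ 8253.
electronics pallets + solar modules + insulation panels: 8571 revenue at 14 m³.
Below 14 m³ the best achievable stays under 8253.

14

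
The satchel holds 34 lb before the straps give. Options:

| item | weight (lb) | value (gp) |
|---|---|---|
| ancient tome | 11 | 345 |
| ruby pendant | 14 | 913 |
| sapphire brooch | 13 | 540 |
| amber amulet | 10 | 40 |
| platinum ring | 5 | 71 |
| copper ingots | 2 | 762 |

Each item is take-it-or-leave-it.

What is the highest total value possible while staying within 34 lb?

2286

Best packing: ruby pendant + sapphire brooch + platinum ring + copper ingots — 34 lb, 2286 total.
Every other selection either busts 34 lb or fails to beat 2286.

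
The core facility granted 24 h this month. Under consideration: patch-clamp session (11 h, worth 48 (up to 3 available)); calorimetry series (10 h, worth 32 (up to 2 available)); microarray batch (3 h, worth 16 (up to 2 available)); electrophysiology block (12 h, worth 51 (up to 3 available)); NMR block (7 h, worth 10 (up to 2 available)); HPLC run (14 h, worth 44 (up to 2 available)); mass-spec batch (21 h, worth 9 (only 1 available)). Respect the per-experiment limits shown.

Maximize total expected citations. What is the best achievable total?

102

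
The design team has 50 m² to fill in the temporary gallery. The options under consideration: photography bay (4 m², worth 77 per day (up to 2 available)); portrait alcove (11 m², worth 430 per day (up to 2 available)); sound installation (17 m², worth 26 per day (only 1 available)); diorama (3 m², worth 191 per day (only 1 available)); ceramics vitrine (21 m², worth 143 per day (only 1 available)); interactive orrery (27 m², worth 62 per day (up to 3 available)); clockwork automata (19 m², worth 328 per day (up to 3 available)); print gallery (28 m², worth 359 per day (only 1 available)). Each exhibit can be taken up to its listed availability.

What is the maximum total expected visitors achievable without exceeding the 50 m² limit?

Greedy by ratio would take 2×photography bay + 2×portrait alcove + sound installation + diorama: 50 m² used, total 1231.
The 21 m² tied up in photography bay and sound installation is better spent on clockwork automata — total rises to 1456 (48 m²).
The spare 2 m² is too small for any remaining exhibit, and no exchange beats 1456.

1456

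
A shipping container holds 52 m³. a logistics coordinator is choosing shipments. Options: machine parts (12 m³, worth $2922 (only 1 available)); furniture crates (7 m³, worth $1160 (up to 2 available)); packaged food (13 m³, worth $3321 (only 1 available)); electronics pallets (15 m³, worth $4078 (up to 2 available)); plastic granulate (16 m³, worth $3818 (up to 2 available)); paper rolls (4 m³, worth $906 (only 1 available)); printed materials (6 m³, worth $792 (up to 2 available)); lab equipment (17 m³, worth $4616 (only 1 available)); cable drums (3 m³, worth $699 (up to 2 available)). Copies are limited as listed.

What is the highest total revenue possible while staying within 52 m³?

13678

Ranking by ratio (revenue/m³): electronics pallets 271.87, lab equipment 271.53, packaged food 255.46.
The ratio heuristic lands on 2×electronics pallets + lab equipment + cable drums (13471) but leaves 2 m³ idle.
Dropping cable drums frees 3 m³; slotting in paper rolls (4 m³) lifts the total to 13678 at 51 m³.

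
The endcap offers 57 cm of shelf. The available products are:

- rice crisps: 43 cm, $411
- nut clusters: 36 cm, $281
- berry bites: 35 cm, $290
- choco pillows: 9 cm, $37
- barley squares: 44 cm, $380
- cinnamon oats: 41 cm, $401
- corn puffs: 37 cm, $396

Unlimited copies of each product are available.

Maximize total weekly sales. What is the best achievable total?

470

Density check — corn puffs 10.70, cinnamon oats 9.78, rice crisps 9.56 are the best per cm.
Taking 2×choco pillows + corn puffs: 55 cm used, 470 in weekly sales.
No other feasible combination exceeds 470.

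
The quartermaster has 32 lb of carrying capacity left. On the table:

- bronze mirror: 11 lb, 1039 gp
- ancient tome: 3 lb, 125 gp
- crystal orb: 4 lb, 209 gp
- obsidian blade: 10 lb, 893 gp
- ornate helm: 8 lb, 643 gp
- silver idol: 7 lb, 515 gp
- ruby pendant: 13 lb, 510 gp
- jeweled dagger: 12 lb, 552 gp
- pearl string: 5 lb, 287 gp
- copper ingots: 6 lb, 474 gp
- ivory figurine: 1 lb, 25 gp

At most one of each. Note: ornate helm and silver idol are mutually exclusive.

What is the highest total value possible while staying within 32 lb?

2700

Best packing: bronze mirror + ancient tome + obsidian blade + ornate helm — 32 lb, 2700 total.
Nothing else feasible within 32 lb beats 2700.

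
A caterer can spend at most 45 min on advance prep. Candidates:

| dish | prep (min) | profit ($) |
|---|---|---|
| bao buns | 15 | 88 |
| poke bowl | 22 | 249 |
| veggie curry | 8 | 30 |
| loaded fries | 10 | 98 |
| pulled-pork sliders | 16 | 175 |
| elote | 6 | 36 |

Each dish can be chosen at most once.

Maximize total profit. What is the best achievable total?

Taking poke bowl + pulled-pork sliders + elote: 44 min used, 460 in profit.

460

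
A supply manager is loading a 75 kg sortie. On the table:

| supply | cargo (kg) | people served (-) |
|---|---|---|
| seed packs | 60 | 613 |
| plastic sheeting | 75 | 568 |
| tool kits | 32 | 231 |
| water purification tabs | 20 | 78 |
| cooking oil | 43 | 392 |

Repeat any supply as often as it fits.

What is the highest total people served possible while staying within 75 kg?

Density check — seed packs 10.22, cooking oil 9.12, plastic sheeting 7.57, tool kits 7.22 are the best per kg.
Taking the top-ratio supplies first gives seed packs for 613 (60 kg).
Replace seed packs with tool kits + cooking oil: the trade gains 10 net, giving 623 at 75 kg.
Nothing else within 75 kg beats 623.

623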